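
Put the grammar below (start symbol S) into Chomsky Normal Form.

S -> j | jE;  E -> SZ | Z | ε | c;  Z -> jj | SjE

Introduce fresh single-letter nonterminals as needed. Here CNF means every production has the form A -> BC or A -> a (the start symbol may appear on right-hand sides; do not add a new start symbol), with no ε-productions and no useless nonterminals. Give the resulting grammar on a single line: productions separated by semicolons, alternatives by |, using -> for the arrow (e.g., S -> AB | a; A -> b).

Nullable: {E}; after ε-elimination: S -> j | jE; E -> Z | c | SZ; Z -> Sj | jj | SjE.
After unit-elimination: S -> j | jE; E -> c | SZ | Sj | jj | SjE; Z -> Sj | jj | SjE.
TERM: introduce A -> j and substitute in every rule of length ≥2.
BIN: E -> SAE becomes E -> SB, B -> AE; Z -> SAE becomes Z -> SC, C -> AE.

S -> j | AE; A -> j; B -> AE; C -> AE; E -> c | AA | SA | SB | SZ; Z -> AA | SA | SC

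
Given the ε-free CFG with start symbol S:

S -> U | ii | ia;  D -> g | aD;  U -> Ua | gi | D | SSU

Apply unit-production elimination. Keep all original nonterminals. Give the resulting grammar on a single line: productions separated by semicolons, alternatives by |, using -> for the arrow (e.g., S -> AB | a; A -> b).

S -> g | Ua | aD | gi | ia | ii | SSU; D -> g | aD; U -> g | Ua | aD | gi | SSU

Unit productions: S->U, U->D.
Unit pairs (A ⇒* B via units): (S,D), (S,U), (U,D).
S: inherits non-unit rules of {D, S, U} → SSU | Ua | aD | g | gi | ia | ii.
D: inherits non-unit rules of {D} → aD | g.
U: inherits non-unit rules of {D, U} → SSU | Ua | aD | g | gi.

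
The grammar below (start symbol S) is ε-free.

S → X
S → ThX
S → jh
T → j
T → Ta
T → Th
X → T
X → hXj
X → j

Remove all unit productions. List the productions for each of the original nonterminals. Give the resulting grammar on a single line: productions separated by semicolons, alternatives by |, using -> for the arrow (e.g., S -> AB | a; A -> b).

Unit productions: S->X, X->T.
Unit pairs (A ⇒* B via units): (S,T), (S,X), (X,T).
S: inherits non-unit rules of {S, T, X} → Ta | Th | ThX | hXj | j | jh.
T: inherits non-unit rules of {T} → Ta | Th | j.
X: inherits non-unit rules of {T, X} → Ta | Th | hXj | j.

S -> j | Ta | Th | jh | ThX | hXj; T -> j | Ta | Th; X -> j | Ta | Th | hXj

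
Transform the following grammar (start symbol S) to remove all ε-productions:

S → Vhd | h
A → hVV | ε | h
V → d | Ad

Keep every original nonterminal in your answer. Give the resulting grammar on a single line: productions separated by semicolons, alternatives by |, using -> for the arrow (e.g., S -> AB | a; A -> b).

Nullable set: {A}.
Drop A -> ε.
V -> Ad: A nullable, giving Ad | d.
Unchanged (no nullable symbols): S -> Vhd; S -> h; A -> h; A -> hVV; V -> d.

S -> h | Vhd; A -> h | hVV; V -> d | Ad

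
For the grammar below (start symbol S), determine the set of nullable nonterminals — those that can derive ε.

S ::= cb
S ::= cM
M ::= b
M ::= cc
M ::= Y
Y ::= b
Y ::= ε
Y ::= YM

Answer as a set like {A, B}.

{M, Y}

Directly nullable (have an ε-rule): {Y}.
M is nullable via M -> Y (every symbol on the right is already known nullable).
Not nullable: S — each has a terminal in every rule's right-hand side or depends on a non-nullable symbol.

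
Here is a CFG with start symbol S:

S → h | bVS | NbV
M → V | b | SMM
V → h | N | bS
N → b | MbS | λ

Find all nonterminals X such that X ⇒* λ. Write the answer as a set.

Directly nullable (have an ε-rule): {N}.
V is nullable via V -> N (every symbol on the right is already known nullable).
M is nullable via M -> V (every symbol on the right is already known nullable).
Not nullable: S — each has a terminal in every rule's right-hand side or depends on a non-nullable symbol.

{M, N, V}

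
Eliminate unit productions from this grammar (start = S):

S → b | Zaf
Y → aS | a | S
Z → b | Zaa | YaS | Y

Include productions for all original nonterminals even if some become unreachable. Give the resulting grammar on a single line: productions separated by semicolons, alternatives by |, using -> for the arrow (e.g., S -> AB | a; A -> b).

Unit productions: Y->S, Z->Y.
Unit pairs (A ⇒* B via units): (Y,S), (Z,S), (Z,Y).
S: inherits non-unit rules of {S} → Zaf | b.
Y: inherits non-unit rules of {S, Y} → Zaf | a | aS | b.
Z: inherits non-unit rules of {S, Y, Z} → YaS | Zaa | Zaf | a | aS | b.

S -> b | Zaf; Y -> a | b | aS | Zaf; Z -> a | b | aS | YaS | Zaa | Zaf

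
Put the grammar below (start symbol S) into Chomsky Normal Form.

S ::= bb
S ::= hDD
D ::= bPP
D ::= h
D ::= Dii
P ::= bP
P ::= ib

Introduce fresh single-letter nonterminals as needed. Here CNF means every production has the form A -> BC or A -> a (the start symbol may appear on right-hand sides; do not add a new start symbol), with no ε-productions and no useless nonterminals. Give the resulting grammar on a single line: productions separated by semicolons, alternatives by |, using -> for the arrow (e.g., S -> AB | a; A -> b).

S -> BB | CG; A -> i; B -> b; C -> h; D -> h | BE | DF; E -> PP; F -> AA; G -> DD; P -> AB | BP

No ε-productions.
No unit productions to eliminate.
TERM: introduce B -> b, C -> h, A -> i and substitute in every rule of length ≥2.
BIN: D -> BPP becomes D -> BE, E -> PP; D -> DAA becomes D -> DF, F -> AA; S -> CDD becomes S -> CG, G -> DD.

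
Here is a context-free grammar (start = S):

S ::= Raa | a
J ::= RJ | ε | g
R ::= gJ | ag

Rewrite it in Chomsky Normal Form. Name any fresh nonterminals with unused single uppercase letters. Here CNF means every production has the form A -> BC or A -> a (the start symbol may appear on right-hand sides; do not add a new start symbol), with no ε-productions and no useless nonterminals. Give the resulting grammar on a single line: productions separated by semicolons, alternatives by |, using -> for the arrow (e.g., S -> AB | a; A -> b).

Nullable: {J}; after ε-elimination: S -> a | Raa; J -> R | g | RJ; R -> g | ag | gJ.
After unit-elimination: S -> a | Raa; J -> g | RJ | ag | gJ; R -> g | ag | gJ.
TERM: introduce A -> a, B -> g and substitute in every rule of length ≥2.
BIN: S -> RAA becomes S -> RC, C -> AA.

S -> a | RC; A -> a; B -> g; C -> AA; J -> g | AB | BJ | RJ; R -> g | AB | BJ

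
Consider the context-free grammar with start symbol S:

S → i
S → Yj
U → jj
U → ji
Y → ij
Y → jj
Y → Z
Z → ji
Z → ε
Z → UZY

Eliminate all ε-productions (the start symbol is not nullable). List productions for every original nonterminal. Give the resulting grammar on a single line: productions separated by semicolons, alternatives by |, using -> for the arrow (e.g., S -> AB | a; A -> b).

S -> i | j | Yj; U -> ji | jj; Y -> Z | ij | jj; Z -> U | UY | UZ | ji | UZY

Nullable set: {Y, Z}.
S -> Yj: Y nullable, giving Yj | j.
Y -> Z: Z nullable, giving Z.
Drop Z -> ε.
Z -> UZY: Z, Y nullable, giving U | UY | UZ | UZY.
Unchanged (no nullable symbols): S -> i; U -> ji; U -> jj; Y -> ij; Y -> jj; Z -> ji.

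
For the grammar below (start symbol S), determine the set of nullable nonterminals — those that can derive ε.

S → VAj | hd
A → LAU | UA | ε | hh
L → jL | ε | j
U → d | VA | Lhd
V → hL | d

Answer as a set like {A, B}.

Directly nullable (have an ε-rule): {A, L}.
Not nullable: S, U, V — each has a terminal in every rule's right-hand side or depends on a non-nullable symbol.

{A, L}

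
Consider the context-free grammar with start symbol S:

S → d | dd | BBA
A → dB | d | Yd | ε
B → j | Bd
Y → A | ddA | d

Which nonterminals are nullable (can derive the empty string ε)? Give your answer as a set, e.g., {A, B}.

{A, Y}

Directly nullable (have an ε-rule): {A}.
Y is nullable via Y -> A (every symbol on the right is already known nullable).
Not nullable: B, S — each has a terminal in every rule's right-hand side or depends on a non-nullable symbol.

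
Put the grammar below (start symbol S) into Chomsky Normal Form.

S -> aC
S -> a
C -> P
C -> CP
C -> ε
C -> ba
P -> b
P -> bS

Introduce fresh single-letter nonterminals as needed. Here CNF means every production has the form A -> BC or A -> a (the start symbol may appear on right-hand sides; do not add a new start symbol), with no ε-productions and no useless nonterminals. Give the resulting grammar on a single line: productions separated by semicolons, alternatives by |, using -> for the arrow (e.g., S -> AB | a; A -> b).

S -> a | BC; A -> b; B -> a; C -> b | AB | AS | CP; P -> b | AS

Nullable: {C}; after ε-elimination: S -> a | aC; C -> P | CP | ba; P -> b | bS.
After unit-elimination: S -> a | aC; C -> b | CP | bS | ba; P -> b | bS.
TERM: introduce B -> a, A -> b and substitute in every rule of length ≥2.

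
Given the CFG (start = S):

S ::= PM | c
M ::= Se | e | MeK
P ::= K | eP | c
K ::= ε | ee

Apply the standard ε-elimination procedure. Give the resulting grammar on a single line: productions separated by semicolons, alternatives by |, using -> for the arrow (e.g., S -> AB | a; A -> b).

S -> M | c | PM; K -> ee; M -> e | Me | Se | MeK; P -> K | c | e | eP

Nullable set: {K, P}.
S -> PM: P nullable, giving M | PM.
Drop K -> ε.
M -> MeK: K nullable, giving Me | MeK.
P -> K: K nullable, giving K.
P -> eP: P nullable, giving e | eP.
Unchanged (no nullable symbols): S -> c; K -> ee; M -> Se; M -> e; P -> c.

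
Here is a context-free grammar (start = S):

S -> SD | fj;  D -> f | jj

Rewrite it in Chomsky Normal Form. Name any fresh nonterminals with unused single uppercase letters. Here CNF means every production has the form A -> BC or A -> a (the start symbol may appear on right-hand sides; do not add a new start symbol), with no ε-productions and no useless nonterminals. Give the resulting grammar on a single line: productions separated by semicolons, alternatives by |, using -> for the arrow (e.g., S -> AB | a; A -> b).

S -> BA | SD; A -> j; B -> f; D -> f | AA

No ε-productions.
No unit productions to eliminate.
TERM: introduce B -> f, A -> j and substitute in every rule of length ≥2.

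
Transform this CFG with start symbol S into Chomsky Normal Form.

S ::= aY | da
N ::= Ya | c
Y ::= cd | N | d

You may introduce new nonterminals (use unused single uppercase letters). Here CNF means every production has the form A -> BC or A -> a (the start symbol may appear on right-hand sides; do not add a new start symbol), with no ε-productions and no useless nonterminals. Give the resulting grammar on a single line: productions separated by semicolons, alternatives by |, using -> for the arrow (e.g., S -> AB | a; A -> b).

S -> AY | BA; A -> a; B -> d; C -> c; Y -> c | d | CB | YA

No ε-productions.
After unit-elimination: S -> aY | da; N -> c | Ya; Y -> c | d | Ya | cd.
TERM: introduce A -> a, C -> c, B -> d and substitute in every rule of length ≥2.
Drop unreachable/unproductive: N.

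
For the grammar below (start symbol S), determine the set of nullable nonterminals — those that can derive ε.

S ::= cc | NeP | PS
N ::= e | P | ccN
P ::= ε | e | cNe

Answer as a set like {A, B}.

Directly nullable (have an ε-rule): {P}.
N is nullable via N -> P (every symbol on the right is already known nullable).
Not nullable: S — each has a terminal in every rule's right-hand side or depends on a non-nullable symbol.

{N, P}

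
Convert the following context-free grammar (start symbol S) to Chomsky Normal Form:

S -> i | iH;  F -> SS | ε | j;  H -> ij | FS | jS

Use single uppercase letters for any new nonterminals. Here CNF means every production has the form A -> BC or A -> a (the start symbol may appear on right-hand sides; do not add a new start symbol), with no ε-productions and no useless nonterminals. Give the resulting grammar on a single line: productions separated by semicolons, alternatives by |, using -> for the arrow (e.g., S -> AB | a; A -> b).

Nullable: {F}; after ε-elimination: S -> i | iH; F -> j | SS; H -> S | FS | ij | jS.
After unit-elimination: S -> i | iH; F -> j | SS; H -> i | FS | iH | ij | jS.
TERM: introduce A -> i, B -> j and substitute in every rule of length ≥2.

S -> i | AH; A -> i; B -> j; F -> j | SS; H -> i | AB | AH | BS | FS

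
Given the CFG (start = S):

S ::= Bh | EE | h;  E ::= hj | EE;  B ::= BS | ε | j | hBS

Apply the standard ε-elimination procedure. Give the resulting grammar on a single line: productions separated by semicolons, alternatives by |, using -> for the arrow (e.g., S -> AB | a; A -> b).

S -> h | Bh | EE; B -> S | j | BS | hS | hBS; E -> EE | hj

Nullable set: {B}.
S -> Bh: B nullable, giving Bh | h.
Drop B -> ε.
B -> BS: B nullable, giving BS | S.
B -> hBS: B nullable, giving hBS | hS.
Unchanged (no nullable symbols): S -> EE; S -> h; B -> j; E -> EE; E -> hj.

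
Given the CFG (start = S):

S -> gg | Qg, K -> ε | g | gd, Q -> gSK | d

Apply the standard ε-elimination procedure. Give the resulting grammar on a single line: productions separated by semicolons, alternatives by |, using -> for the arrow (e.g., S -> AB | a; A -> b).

Nullable set: {K}.
Drop K -> ε.
Q -> gSK: K nullable, giving gS | gSK.
Unchanged (no nullable symbols): S -> Qg; S -> gg; K -> g; K -> gd; Q -> d.

S -> Qg | gg; K -> g | gd; Q -> d | gS | gSK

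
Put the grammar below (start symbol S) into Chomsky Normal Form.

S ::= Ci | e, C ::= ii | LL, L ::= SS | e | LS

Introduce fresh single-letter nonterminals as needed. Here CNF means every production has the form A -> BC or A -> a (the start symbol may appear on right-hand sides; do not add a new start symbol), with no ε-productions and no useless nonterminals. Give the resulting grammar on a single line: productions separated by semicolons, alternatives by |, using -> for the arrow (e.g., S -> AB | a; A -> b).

S -> e | CA; A -> i; C -> AA | LL; L -> e | LS | SS

No ε-productions.
No unit productions to eliminate.
TERM: introduce A -> i and substitute in every rule of length ≥2.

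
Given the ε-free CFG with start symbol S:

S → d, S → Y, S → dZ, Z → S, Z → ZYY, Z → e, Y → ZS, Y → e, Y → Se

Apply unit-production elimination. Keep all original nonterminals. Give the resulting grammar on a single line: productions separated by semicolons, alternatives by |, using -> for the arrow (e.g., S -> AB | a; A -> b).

Unit productions: S->Y, Z->S.
Unit pairs (A ⇒* B via units): (S,Y), (Z,S), (Z,Y).
S: inherits non-unit rules of {S, Y} → Se | ZS | d | dZ | e.
Y: inherits non-unit rules of {Y} → Se | ZS | e.
Z: inherits non-unit rules of {S, Y, Z} → Se | ZS | ZYY | d | dZ | e.

S -> d | e | Se | ZS | dZ; Y -> e | Se | ZS; Z -> d | e | Se | ZS | dZ | ZYY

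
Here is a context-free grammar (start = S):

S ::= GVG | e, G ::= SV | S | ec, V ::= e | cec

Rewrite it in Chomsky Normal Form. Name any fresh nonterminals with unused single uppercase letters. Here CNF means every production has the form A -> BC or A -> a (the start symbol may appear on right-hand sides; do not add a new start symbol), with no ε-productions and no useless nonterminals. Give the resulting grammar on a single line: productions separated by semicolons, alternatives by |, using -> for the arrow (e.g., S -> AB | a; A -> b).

No ε-productions.
After unit-elimination: S -> e | GVG; G -> e | SV | ec | GVG; V -> e | cec.
TERM: introduce B -> c, A -> e and substitute in every rule of length ≥2.
BIN: G -> GVG becomes G -> GC, C -> VG; S -> GVG becomes S -> GD, D -> VG; V -> BAB becomes V -> BE, E -> AB.

S -> e | GD; A -> e; B -> c; C -> VG; D -> VG; E -> AB; G -> e | AB | GC | SV; V -> e | BE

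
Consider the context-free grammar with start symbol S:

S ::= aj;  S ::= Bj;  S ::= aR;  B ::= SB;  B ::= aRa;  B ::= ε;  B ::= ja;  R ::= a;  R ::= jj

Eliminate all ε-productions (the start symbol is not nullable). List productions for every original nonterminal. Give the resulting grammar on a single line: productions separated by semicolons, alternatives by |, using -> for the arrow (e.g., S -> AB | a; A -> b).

S -> j | Bj | aR | aj; B -> S | SB | ja | aRa; R -> a | jj

Nullable set: {B}.
S -> Bj: B nullable, giving Bj | j.
Drop B -> ε.
B -> SB: B nullable, giving S | SB.
Unchanged (no nullable symbols): S -> aR; S -> aj; B -> aRa; B -> ja; R -> a; R -> jj.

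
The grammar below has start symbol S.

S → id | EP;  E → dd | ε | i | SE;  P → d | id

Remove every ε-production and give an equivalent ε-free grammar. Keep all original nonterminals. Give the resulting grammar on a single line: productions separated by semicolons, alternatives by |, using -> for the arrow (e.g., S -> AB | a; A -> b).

S -> P | EP | id; E -> S | i | SE | dd; P -> d | id

Nullable set: {E}.
S -> EP: E nullable, giving EP | P.
Drop E -> ε.
E -> SE: E nullable, giving S | SE.
Unchanged (no nullable symbols): S -> id; E -> dd; E -> i; P -> d; P -> id.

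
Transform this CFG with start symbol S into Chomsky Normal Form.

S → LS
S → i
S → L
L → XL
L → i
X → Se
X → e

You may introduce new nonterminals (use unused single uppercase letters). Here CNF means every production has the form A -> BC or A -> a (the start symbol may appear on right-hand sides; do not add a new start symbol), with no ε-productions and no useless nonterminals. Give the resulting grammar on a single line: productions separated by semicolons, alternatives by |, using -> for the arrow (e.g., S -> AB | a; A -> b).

No ε-productions.
After unit-elimination: S -> i | LS | XL; L -> i | XL; X -> e | Se.
TERM: introduce A -> e and substitute in every rule of length ≥2.

S -> i | LS | XL; A -> e; L -> i | XL; X -> e | SA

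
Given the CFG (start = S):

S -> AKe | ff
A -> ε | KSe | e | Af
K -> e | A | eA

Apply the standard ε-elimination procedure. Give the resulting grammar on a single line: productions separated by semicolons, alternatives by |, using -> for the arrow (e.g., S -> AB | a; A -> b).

S -> e | Ae | Ke | ff | AKe; A -> e | f | Af | Se | KSe; K -> A | e | eA

Nullable set: {A, K}.
S -> AKe: A, K nullable, giving AKe | Ae | Ke | e.
Drop A -> ε.
A -> Af: A nullable, giving Af | f.
A -> KSe: K nullable, giving KSe | Se.
K -> A: A nullable, giving A.
K -> eA: A nullable, giving e | eA.
Unchanged (no nullable symbols): S -> ff; A -> e; K -> e.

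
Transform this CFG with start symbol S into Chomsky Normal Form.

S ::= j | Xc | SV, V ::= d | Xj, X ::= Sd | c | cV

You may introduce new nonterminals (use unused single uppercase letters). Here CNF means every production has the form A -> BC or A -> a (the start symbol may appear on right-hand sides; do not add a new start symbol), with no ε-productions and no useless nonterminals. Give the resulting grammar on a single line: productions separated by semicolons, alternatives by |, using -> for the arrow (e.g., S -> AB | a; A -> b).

No ε-productions.
No unit productions to eliminate.
TERM: introduce A -> c, C -> d, B -> j and substitute in every rule of length ≥2.

S -> j | SV | XA; A -> c; B -> j; C -> d; V -> d | XB; X -> c | AV | SC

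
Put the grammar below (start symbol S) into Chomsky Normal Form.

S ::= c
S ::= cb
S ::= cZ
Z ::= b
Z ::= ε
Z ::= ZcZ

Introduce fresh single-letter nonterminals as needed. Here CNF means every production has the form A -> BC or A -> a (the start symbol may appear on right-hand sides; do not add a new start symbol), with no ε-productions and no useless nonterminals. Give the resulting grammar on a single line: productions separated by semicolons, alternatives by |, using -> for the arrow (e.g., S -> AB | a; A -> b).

S -> c | AB | AZ; A -> c; B -> b; C -> AZ; Z -> b | c | AZ | ZA | ZC

Nullable: {Z}; after ε-elimination: S -> c | cZ | cb; Z -> b | c | Zc | cZ | ZcZ.
No unit productions to eliminate.
TERM: introduce B -> b, A -> c and substitute in every rule of length ≥2.
BIN: Z -> ZAZ becomes Z -> ZC, C -> AZ.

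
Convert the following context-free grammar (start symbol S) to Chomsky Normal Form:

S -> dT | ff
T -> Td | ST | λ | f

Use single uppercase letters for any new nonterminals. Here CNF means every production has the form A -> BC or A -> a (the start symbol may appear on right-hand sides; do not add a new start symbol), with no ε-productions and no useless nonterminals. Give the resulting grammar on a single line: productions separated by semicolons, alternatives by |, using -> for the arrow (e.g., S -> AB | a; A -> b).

Nullable: {T}; after ε-elimination: S -> d | dT | ff; T -> S | d | f | ST | Td.
After unit-elimination: S -> d | dT | ff; T -> d | f | ST | Td | dT | ff.
TERM: introduce A -> d, B -> f and substitute in every rule of length ≥2.

S -> d | AT | BB; A -> d; B -> f; T -> d | f | AT | BB | ST | TA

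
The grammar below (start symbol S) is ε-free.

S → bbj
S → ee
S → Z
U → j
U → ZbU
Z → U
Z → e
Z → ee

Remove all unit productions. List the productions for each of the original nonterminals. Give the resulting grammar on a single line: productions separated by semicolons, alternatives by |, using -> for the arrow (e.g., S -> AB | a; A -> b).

Unit productions: S->Z, Z->U.
Unit pairs (A ⇒* B via units): (S,U), (S,Z), (Z,U).
S: inherits non-unit rules of {S, U, Z} → ZbU | bbj | e | ee | j.
U: inherits non-unit rules of {U} → ZbU | j.
Z: inherits non-unit rules of {U, Z} → ZbU | e | ee | j.

S -> e | j | ee | ZbU | bbj; U -> j | ZbU; Z -> e | j | ee | ZbU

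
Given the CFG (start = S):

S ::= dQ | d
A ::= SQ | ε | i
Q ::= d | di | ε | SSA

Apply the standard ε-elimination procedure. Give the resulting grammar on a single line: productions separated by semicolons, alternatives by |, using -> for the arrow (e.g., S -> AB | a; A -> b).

Nullable set: {A, Q}.
S -> dQ: Q nullable, giving d | dQ.
Drop A -> ε.
A -> SQ: Q nullable, giving S | SQ.
Drop Q -> ε.
Q -> SSA: A nullable, giving SS | SSA.
Unchanged (no nullable symbols): S -> d; A -> i; Q -> d; Q -> di.

S -> d | dQ; A -> S | i | SQ; Q -> d | SS | di | SSA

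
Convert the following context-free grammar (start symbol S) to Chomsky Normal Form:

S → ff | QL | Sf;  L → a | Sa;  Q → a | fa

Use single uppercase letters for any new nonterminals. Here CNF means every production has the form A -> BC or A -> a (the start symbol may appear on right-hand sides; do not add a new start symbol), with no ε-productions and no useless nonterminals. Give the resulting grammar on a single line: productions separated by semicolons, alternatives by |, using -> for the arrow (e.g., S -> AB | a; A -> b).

No ε-productions.
No unit productions to eliminate.
TERM: introduce A -> a, B -> f and substitute in every rule of length ≥2.

S -> BB | QL | SB; A -> a; B -> f; L -> a | SA; Q -> a | BA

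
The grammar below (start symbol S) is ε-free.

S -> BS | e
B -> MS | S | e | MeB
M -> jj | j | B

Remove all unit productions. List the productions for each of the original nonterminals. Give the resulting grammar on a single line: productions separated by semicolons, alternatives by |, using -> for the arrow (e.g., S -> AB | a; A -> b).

Unit productions: B->S, M->B.
Unit pairs (A ⇒* B via units): (B,S), (M,B), (M,S).
S: inherits non-unit rules of {S} → BS | e.
B: inherits non-unit rules of {B, S} → BS | MS | MeB | e.
M: inherits non-unit rules of {B, M, S} → BS | MS | MeB | e | j | jj.

S -> e | BS; B -> e | BS | MS | MeB; M -> e | j | BS | MS | jj | MeB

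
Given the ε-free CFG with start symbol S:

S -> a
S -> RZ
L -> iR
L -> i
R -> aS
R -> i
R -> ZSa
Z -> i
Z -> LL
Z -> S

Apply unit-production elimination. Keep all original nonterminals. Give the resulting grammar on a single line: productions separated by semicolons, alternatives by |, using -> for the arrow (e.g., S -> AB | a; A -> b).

S -> a | RZ; L -> i | iR; R -> i | aS | ZSa; Z -> a | i | LL | RZ

Unit productions: Z->S.
Unit pairs (A ⇒* B via units): (Z,S).
S: inherits non-unit rules of {S} → RZ | a.
L: inherits non-unit rules of {L} → i | iR.
R: inherits non-unit rules of {R} → ZSa | aS | i.
Z: inherits non-unit rules of {S, Z} → LL | RZ | a | i.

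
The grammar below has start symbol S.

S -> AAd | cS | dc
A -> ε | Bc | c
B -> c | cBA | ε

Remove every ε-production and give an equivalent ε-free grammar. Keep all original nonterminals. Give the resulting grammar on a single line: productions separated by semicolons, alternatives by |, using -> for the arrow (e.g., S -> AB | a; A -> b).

Nullable set: {A, B}.
S -> AAd: A, A nullable, giving AAd | Ad | d.
Drop A -> ε.
A -> Bc: B nullable, giving Bc | c.
Drop B -> ε.
B -> cBA: B, A nullable, giving c | cA | cB | cBA.
Unchanged (no nullable symbols): S -> cS; S -> dc; A -> c; B -> c.

S -> d | Ad | cS | dc | AAd; A -> c | Bc; B -> c | cA | cB | cBA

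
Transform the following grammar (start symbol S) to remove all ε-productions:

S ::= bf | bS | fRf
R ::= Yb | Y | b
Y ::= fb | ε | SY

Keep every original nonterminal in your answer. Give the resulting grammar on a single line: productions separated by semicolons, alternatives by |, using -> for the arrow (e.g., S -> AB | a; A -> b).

Nullable set: {R, Y}.
S -> fRf: R nullable, giving fRf | ff.
R -> Y: Y nullable, giving Y.
R -> Yb: Y nullable, giving Yb | b.
Drop Y -> ε.
Y -> SY: Y nullable, giving S | SY.
Unchanged (no nullable symbols): S -> bS; S -> bf; R -> b; Y -> fb.

S -> bS | bf | ff | fRf; R -> Y | b | Yb; Y -> S | SY | fb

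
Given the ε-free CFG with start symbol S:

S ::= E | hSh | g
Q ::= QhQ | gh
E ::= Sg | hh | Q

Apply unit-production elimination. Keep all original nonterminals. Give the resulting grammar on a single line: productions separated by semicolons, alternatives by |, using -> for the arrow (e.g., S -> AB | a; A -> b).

S -> g | Sg | gh | hh | QhQ | hSh; E -> Sg | gh | hh | QhQ; Q -> gh | QhQ

Unit productions: E->Q, S->E.
Unit pairs (A ⇒* B via units): (E,Q), (S,E), (S,Q).
S: inherits non-unit rules of {E, Q, S} → QhQ | Sg | g | gh | hSh | hh.
E: inherits non-unit rules of {E, Q} → QhQ | Sg | gh | hh.
Q: inherits non-unit rules of {Q} → QhQ | gh.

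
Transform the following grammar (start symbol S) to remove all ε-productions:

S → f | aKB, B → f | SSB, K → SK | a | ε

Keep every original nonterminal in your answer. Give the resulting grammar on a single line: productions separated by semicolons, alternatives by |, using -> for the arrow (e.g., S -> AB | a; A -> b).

Nullable set: {K}.
S -> aKB: K nullable, giving aB | aKB.
Drop K -> ε.
K -> SK: K nullable, giving S | SK.
Unchanged (no nullable symbols): S -> f; B -> SSB; B -> f; K -> a.

S -> f | aB | aKB; B -> f | SSB; K -> S | a | SK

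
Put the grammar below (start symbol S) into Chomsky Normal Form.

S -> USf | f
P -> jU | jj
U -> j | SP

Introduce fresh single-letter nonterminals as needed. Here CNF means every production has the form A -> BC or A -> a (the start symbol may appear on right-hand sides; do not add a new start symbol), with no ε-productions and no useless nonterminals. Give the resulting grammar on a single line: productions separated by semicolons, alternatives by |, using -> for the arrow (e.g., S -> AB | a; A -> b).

No ε-productions.
No unit productions to eliminate.
TERM: introduce B -> f, A -> j and substitute in every rule of length ≥2.
BIN: S -> USB becomes S -> UC, C -> SB.

S -> f | UC; A -> j; B -> f; C -> SB; P -> AA | AU; U -> j | SP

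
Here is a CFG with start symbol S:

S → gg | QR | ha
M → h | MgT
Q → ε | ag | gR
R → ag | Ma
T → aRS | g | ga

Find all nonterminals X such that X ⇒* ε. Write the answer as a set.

Directly nullable (have an ε-rule): {Q}.
Not nullable: M, R, S, T — each has a terminal in every rule's right-hand side or depends on a non-nullable symbol.

{Q}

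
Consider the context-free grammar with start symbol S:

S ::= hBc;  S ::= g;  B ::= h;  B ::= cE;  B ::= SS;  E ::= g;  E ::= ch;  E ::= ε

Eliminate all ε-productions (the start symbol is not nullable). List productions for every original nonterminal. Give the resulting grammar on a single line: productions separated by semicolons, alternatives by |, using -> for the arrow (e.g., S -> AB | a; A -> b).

Nullable set: {E}.
B -> cE: E nullable, giving c | cE.
Drop E -> ε.
Unchanged (no nullable symbols): S -> g; S -> hBc; B -> SS; B -> h; E -> ch; E -> g.

S -> g | hBc; B -> c | h | SS | cE; E -> g | ch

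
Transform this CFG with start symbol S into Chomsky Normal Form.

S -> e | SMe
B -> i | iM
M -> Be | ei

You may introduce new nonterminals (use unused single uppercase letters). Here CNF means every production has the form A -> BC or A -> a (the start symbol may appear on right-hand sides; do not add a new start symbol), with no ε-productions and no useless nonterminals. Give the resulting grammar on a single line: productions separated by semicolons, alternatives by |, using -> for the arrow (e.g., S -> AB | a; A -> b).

S -> e | SD; A -> i; B -> i | AM; C -> e; D -> MC; M -> BC | CA

No ε-productions.
No unit productions to eliminate.
TERM: introduce C -> e, A -> i and substitute in every rule of length ≥2.
BIN: S -> SMC becomes S -> SD, D -> MC.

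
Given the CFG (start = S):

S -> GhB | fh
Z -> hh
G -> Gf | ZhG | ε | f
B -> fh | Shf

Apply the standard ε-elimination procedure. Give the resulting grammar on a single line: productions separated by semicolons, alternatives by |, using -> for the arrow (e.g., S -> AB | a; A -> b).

S -> fh | hB | GhB; B -> fh | Shf; G -> f | Gf | Zh | ZhG; Z -> hh

Nullable set: {G}.
S -> GhB: G nullable, giving GhB | hB.
Drop G -> ε.
G -> Gf: G nullable, giving Gf | f.
G -> ZhG: G nullable, giving Zh | ZhG.
Unchanged (no nullable symbols): S -> fh; B -> Shf; B -> fh; G -> f; Z -> hh.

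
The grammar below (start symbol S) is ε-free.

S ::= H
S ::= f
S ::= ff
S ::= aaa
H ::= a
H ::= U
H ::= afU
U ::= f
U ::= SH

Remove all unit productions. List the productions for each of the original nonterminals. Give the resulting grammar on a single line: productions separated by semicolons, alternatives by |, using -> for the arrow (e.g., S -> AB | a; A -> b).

S -> a | f | SH | ff | aaa | afU; H -> a | f | SH | afU; U -> f | SH

Unit productions: H->U, S->H.
Unit pairs (A ⇒* B via units): (H,U), (S,H), (S,U).
S: inherits non-unit rules of {H, S, U} → SH | a | aaa | afU | f | ff.
H: inherits non-unit rules of {H, U} → SH | a | afU | f.
U: inherits non-unit rules of {U} → SH | f.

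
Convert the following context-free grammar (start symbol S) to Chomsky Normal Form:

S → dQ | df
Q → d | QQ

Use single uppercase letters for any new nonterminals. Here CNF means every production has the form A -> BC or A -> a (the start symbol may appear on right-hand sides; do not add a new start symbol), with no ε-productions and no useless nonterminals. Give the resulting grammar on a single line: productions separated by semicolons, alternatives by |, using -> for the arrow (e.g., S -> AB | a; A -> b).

S -> AB | AQ; A -> d; B -> f; Q -> d | QQ

No ε-productions.
No unit productions to eliminate.
TERM: introduce A -> d, B -> f and substitute in every rule of length ≥2.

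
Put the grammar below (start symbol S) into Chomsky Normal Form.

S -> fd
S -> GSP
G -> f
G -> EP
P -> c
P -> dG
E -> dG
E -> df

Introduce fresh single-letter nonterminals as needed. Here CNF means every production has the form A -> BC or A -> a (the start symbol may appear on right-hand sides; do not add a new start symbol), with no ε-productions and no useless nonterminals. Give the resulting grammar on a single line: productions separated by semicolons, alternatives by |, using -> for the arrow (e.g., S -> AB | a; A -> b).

S -> BA | GC; A -> d; B -> f; C -> SP; E -> AB | AG; G -> f | EP; P -> c | AG

No ε-productions.
No unit productions to eliminate.
TERM: introduce A -> d, B -> f and substitute in every rule of length ≥2.
BIN: S -> GSP becomes S -> GC, C -> SP.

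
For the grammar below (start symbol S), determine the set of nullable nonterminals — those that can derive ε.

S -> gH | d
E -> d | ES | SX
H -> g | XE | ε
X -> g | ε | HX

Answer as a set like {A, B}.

Directly nullable (have an ε-rule): {H, X}.
Not nullable: E, S — each has a terminal in every rule's right-hand side or depends on a non-nullable symbol.

{H, X}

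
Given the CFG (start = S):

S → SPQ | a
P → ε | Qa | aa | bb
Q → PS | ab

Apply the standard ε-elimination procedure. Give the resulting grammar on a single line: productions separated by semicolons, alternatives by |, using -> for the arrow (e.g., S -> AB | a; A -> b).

S -> a | SQ | SPQ; P -> Qa | aa | bb; Q -> S | PS | ab

Nullable set: {P}.
S -> SPQ: P nullable, giving SPQ | SQ.
Drop P -> ε.
Q -> PS: P nullable, giving PS | S.
Unchanged (no nullable symbols): S -> a; P -> Qa; P -> aa; P -> bb; Q -> ab.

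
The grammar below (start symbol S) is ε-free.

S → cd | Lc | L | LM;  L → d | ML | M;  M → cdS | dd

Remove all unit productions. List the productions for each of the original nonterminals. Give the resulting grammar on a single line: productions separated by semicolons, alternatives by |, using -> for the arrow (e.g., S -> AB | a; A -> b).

Unit productions: L->M, S->L.
Unit pairs (A ⇒* B via units): (L,M), (S,L), (S,M).
S: inherits non-unit rules of {L, M, S} → LM | Lc | ML | cd | cdS | d | dd.
L: inherits non-unit rules of {L, M} → ML | cdS | d | dd.
M: inherits non-unit rules of {M} → cdS | dd.

S -> d | LM | Lc | ML | cd | dd | cdS; L -> d | ML | dd | cdS; M -> dd | cdS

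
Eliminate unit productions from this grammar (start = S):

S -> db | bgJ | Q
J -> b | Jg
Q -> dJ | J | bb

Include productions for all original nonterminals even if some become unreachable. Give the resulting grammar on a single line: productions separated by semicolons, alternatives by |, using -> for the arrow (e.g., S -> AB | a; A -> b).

S -> b | Jg | bb | dJ | db | bgJ; J -> b | Jg; Q -> b | Jg | bb | dJ

Unit productions: Q->J, S->Q.
Unit pairs (A ⇒* B via units): (Q,J), (S,J), (S,Q).
S: inherits non-unit rules of {J, Q, S} → Jg | b | bb | bgJ | dJ | db.
J: inherits non-unit rules of {J} → Jg | b.
Q: inherits non-unit rules of {J, Q} → Jg | b | bb | dJ.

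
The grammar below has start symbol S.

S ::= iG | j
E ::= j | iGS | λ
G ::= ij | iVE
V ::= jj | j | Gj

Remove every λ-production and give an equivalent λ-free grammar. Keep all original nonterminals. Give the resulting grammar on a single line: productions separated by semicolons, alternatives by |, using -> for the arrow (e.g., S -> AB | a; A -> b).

S -> j | iG; E -> j | iGS; G -> iV | ij | iVE; V -> j | Gj | jj

Nullable set: {E}.
Drop E -> λ.
G -> iVE: E nullable, giving iV | iVE.
Unchanged (no nullable symbols): S -> iG; S -> j; E -> iGS; E -> j; G -> ij; V -> Gj; V -> j; V -> jj.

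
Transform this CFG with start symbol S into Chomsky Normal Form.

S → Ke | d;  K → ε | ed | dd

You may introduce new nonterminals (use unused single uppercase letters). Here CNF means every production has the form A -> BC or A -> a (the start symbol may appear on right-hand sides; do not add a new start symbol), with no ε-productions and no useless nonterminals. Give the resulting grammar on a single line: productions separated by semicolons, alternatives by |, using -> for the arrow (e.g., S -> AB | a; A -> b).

S -> d | e | KB; A -> d; B -> e; K -> AA | BA

Nullable: {K}; after ε-elimination: S -> d | e | Ke; K -> dd | ed.
No unit productions to eliminate.
TERM: introduce A -> d, B -> e and substitute in every rule of length ≥2.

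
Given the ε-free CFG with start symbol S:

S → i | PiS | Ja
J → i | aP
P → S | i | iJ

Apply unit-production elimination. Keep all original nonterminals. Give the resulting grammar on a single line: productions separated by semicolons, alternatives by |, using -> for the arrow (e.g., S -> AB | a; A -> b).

S -> i | Ja | PiS; J -> i | aP; P -> i | Ja | iJ | PiS

Unit productions: P->S.
Unit pairs (A ⇒* B via units): (P,S).
S: inherits non-unit rules of {S} → Ja | PiS | i.
J: inherits non-unit rules of {J} → aP | i.
P: inherits non-unit rules of {P, S} → Ja | PiS | i | iJ.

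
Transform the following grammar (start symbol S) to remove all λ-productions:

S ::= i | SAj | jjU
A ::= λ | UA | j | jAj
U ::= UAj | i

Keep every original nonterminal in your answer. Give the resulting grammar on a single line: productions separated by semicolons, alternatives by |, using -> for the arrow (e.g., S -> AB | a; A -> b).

Nullable set: {A}.
S -> SAj: A nullable, giving SAj | Sj.
Drop A -> λ.
A -> UA: A nullable, giving U | UA.
A -> jAj: A nullable, giving jAj | jj.
U -> UAj: A nullable, giving UAj | Uj.
Unchanged (no nullable symbols): S -> i; S -> jjU; A -> j; U -> i.

S -> i | Sj | SAj | jjU; A -> U | j | UA | jj | jAj; U -> i | Uj | UAj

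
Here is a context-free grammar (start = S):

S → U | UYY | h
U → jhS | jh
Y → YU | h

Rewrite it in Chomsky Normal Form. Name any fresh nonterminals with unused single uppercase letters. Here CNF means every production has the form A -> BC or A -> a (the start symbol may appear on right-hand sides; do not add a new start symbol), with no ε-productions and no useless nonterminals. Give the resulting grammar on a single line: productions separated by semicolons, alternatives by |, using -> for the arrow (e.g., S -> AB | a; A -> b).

S -> h | AB | AC | UD; A -> j; B -> h; C -> BS; D -> YY; E -> BS; U -> AB | AE; Y -> h | YU

No ε-productions.
After unit-elimination: S -> h | jh | UYY | jhS; U -> jh | jhS; Y -> h | YU.
TERM: introduce B -> h, A -> j and substitute in every rule of length ≥2.
BIN: S -> ABS becomes S -> AC, C -> BS; S -> UYY becomes S -> UD, D -> YY; U -> ABS becomes U -> AE, E -> BS.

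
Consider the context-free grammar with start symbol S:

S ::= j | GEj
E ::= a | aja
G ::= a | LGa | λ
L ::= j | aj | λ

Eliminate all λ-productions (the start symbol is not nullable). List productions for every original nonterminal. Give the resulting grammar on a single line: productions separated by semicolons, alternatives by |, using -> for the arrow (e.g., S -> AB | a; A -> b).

Nullable set: {G, L}.
S -> GEj: G nullable, giving Ej | GEj.
Drop G -> λ.
G -> LGa: L, G nullable, giving Ga | LGa | La | a.
Drop L -> λ.
Unchanged (no nullable symbols): S -> j; E -> a; E -> aja; G -> a; L -> aj; L -> j.

S -> j | Ej | GEj; E -> a | aja; G -> a | Ga | La | LGa; L -> j | aj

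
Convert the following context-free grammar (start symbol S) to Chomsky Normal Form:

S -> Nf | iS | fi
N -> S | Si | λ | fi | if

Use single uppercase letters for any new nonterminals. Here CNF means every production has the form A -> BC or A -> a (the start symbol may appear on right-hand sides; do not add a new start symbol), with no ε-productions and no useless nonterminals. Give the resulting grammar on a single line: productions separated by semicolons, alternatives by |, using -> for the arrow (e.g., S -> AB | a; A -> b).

Nullable: {N}; after ε-elimination: S -> f | Nf | fi | iS; N -> S | Si | fi | if.
After unit-elimination: S -> f | Nf | fi | iS; N -> f | Nf | Si | fi | iS | if.
TERM: introduce A -> f, B -> i and substitute in every rule of length ≥2.

S -> f | AB | BS | NA; A -> f; B -> i; N -> f | AB | BA | BS | NA | SB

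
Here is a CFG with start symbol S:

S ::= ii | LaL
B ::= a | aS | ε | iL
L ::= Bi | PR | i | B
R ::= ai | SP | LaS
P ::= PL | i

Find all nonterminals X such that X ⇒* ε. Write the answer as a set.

{B, L}

Directly nullable (have an ε-rule): {B}.
L is nullable via L -> B (every symbol on the right is already known nullable).
Not nullable: P, R, S — each has a terminal in every rule's right-hand side or depends on a non-nullable symbol.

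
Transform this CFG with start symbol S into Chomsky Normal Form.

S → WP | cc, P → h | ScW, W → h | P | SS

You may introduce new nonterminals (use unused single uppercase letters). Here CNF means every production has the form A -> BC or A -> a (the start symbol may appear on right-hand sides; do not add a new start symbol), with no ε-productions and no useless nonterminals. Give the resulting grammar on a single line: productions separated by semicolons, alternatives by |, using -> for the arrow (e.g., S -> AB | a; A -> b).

S -> AA | WP; A -> c; B -> AW; C -> AW; P -> h | SB; W -> h | SC | SS

No ε-productions.
After unit-elimination: S -> WP | cc; P -> h | ScW; W -> h | SS | ScW.
TERM: introduce A -> c and substitute in every rule of length ≥2.
BIN: P -> SAW becomes P -> SB, B -> AW; W -> SAW becomes W -> SC, C -> AW.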